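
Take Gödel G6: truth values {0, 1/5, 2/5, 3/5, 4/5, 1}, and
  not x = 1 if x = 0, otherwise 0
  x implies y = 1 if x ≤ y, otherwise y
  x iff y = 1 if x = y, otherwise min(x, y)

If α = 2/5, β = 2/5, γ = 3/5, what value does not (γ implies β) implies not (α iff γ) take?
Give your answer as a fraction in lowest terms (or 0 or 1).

1

γ implies β = 3/5 implies 2/5 = 2/5
not (γ implies β) = not 2/5 = 0
α iff γ = 2/5 iff 3/5 = 2/5
not (α iff γ) = not 2/5 = 0
not (γ implies β) implies not (α iff γ) = 0 implies 0 = 1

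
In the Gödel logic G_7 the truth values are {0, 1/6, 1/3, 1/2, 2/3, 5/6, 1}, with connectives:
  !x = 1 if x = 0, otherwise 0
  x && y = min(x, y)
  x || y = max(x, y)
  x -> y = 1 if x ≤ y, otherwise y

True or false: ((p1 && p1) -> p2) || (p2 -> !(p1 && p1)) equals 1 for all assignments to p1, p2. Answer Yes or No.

Counterexample: take p1 = 1/3, p2 = 1/6.
p1 && p1 = 1/3 && 1/3 = 1/3
(p1 && p1) -> p2 = 1/3 -> 1/6 = 1/6
p1 && p1 = 1/3 && 1/3 = 1/3
!(p1 && p1) = !1/3 = 0
p2 -> !(p1 && p1) = 1/6 -> 0 = 0
((p1 && p1) -> p2) || (p2 -> !(p1 && p1)) = 1/6 || 0 = 1/6
This gives 1/6 ≠ 1.

No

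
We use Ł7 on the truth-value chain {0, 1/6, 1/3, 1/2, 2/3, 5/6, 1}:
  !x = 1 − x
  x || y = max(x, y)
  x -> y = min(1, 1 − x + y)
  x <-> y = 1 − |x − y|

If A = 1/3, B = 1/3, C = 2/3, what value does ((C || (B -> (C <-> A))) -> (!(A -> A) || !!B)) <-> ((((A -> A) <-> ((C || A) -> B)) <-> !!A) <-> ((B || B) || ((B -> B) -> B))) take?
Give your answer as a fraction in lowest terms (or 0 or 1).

C <-> A = 2/3 <-> 1/3 = 2/3
B -> (C <-> A) = 1/3 -> 2/3 = 1
C || (B -> (C <-> A)) = 2/3 || 1 = 1
A -> A = 1/3 -> 1/3 = 1
!(A -> A) = !1 = 0
!B = !1/3 = 2/3
!!B = !2/3 = 1/3
!(A -> A) || !!B = 0 || 1/3 = 1/3
(C || (B -> (C <-> A))) -> (!(A -> A) || !!B) = 1 -> 1/3 = 1/3
A -> A = 1/3 -> 1/3 = 1
C || A = 2/3 || 1/3 = 2/3
(C || A) -> B = 2/3 -> 1/3 = 2/3
(A -> A) <-> ((C || A) -> B) = 1 <-> 2/3 = 2/3
!A = !1/3 = 2/3
!!A = !2/3 = 1/3
((A -> A) <-> ((C || A) -> B)) <-> !!A = 2/3 <-> 1/3 = 2/3
B || B = 1/3 || 1/3 = 1/3
B -> B = 1/3 -> 1/3 = 1
(B -> B) -> B = 1 -> 1/3 = 1/3
(B || B) || ((B -> B) -> B) = 1/3 || 1/3 = 1/3
(((A -> A) <-> ((C || A) -> B)) <-> !!A) <-> ((B || B) || ((B -> B) -> B)) = 2/3 <-> 1/3 = 2/3
((C || (B -> (C <-> A))) -> (!(A -> A) || !!B)) <-> ((((A -> A) <-> ((C || A) -> B)) <-> !!A) <-> ((B || B) || ((B -> B) -> B))) = 1/3 <-> 2/3 = 2/3

2/3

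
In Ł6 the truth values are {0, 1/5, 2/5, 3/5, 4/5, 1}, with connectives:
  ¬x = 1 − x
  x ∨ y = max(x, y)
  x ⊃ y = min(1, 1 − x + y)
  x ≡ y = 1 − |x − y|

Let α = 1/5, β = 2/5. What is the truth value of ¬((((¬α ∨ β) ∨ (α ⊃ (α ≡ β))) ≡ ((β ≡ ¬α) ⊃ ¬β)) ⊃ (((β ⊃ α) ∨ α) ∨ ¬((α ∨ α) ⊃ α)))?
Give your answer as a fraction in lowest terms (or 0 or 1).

1/5

¬α = ¬1/5 = 4/5
¬α ∨ β = 4/5 ∨ 2/5 = 4/5
α ≡ β = 1/5 ≡ 2/5 = 4/5
α ⊃ (α ≡ β) = 1/5 ⊃ 4/5 = 1
(¬α ∨ β) ∨ (α ⊃ (α ≡ β)) = 4/5 ∨ 1 = 1
¬α = ¬1/5 = 4/5
β ≡ ¬α = 2/5 ≡ 4/5 = 3/5
¬β = ¬2/5 = 3/5
(β ≡ ¬α) ⊃ ¬β = 3/5 ⊃ 3/5 = 1
((¬α ∨ β) ∨ (α ⊃ (α ≡ β))) ≡ ((β ≡ ¬α) ⊃ ¬β) = 1 ≡ 1 = 1
β ⊃ α = 2/5 ⊃ 1/5 = 4/5
(β ⊃ α) ∨ α = 4/5 ∨ 1/5 = 4/5
α ∨ α = 1/5 ∨ 1/5 = 1/5
(α ∨ α) ⊃ α = 1/5 ⊃ 1/5 = 1
¬((α ∨ α) ⊃ α) = ¬1 = 0
((β ⊃ α) ∨ α) ∨ ¬((α ∨ α) ⊃ α) = 4/5 ∨ 0 = 4/5
(((¬α ∨ β) ∨ (α ⊃ (α ≡ β))) ≡ ((β ≡ ¬α) ⊃ ¬β)) ⊃ (((β ⊃ α) ∨ α) ∨ ¬((α ∨ α) ⊃ α)) = 1 ⊃ 4/5 = 4/5
¬((((¬α ∨ β) ∨ (α ⊃ (α ≡ β))) ≡ ((β ≡ ¬α) ⊃ ¬β)) ⊃ (((β ⊃ α) ∨ α) ∨ ¬((α ∨ α) ⊃ α))) = ¬4/5 = 1/5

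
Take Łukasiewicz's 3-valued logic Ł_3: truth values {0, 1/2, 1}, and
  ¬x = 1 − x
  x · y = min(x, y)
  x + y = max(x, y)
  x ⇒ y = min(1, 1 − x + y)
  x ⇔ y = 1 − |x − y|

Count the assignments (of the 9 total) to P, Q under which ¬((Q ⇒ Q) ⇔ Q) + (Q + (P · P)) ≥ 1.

P = 0, Q = 0 ↦ 1  ≥
P = 0, Q = 1/2 ↦ 1/2  <
P = 0, Q = 1 ↦ 1  ≥
P = 1/2, Q = 0 ↦ 1  ≥
P = 1/2, Q = 1/2 ↦ 1/2  <
P = 1/2, Q = 1 ↦ 1  ≥
P = 1, Q = 0 ↦ 1  ≥
P = 1, Q = 1/2 ↦ 1  ≥
P = 1, Q = 1 ↦ 1  ≥
So 7 of the 9 assignments meet the threshold.

7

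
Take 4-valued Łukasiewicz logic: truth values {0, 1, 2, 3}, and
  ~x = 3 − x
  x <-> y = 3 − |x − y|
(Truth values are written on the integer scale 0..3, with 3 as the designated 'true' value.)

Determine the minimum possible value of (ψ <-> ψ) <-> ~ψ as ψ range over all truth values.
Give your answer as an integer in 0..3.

0

Take ψ = 3:
ψ <-> ψ = 3 <-> 3 = 3
~ψ = ~3 = 0
(ψ <-> ψ) <-> ~ψ = 3 <-> 0 = 0
No assignment yields a value below 0, so this is the minimum.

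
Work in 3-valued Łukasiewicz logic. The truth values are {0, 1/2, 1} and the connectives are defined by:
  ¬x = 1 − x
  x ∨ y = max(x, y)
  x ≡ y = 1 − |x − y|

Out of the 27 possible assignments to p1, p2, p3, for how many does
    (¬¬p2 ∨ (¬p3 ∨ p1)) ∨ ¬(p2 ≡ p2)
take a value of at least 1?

value 1: 19 assignments (counts)
value 1/2: 7 assignments
value 0: 1 assignment
So 19 of the 27 assignments meet the threshold.

19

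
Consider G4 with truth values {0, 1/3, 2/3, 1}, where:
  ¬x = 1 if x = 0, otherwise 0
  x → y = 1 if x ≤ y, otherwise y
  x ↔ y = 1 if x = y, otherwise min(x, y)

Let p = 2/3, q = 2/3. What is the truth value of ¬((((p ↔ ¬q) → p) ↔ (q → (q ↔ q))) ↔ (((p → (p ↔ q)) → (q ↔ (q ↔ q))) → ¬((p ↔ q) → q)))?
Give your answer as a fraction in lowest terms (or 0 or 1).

¬q = ¬2/3 = 0
p ↔ ¬q = 2/3 ↔ 0 = 0
(p ↔ ¬q) → p = 0 → 2/3 = 1
q ↔ q = 2/3 ↔ 2/3 = 1
q → (q ↔ q) = 2/3 → 1 = 1
((p ↔ ¬q) → p) ↔ (q → (q ↔ q)) = 1 ↔ 1 = 1
p ↔ q = 2/3 ↔ 2/3 = 1
p → (p ↔ q) = 2/3 → 1 = 1
q ↔ q = 2/3 ↔ 2/3 = 1
q ↔ (q ↔ q) = 2/3 ↔ 1 = 2/3
(p → (p ↔ q)) → (q ↔ (q ↔ q)) = 1 → 2/3 = 2/3
p ↔ q = 2/3 ↔ 2/3 = 1
(p ↔ q) → q = 1 → 2/3 = 2/3
¬((p ↔ q) → q) = ¬2/3 = 0
((p → (p ↔ q)) → (q ↔ (q ↔ q))) → ¬((p ↔ q) → q) = 2/3 → 0 = 0
(((p ↔ ¬q) → p) ↔ (q → (q ↔ q))) ↔ (((p → (p ↔ q)) → (q ↔ (q ↔ q))) → ¬((p ↔ q) → q)) = 1 ↔ 0 = 0
¬((((p ↔ ¬q) → p) ↔ (q → (q ↔ q))) ↔ (((p → (p ↔ q)) → (q ↔ (q ↔ q))) → ¬((p ↔ q) → q))) = ¬0 = 1

1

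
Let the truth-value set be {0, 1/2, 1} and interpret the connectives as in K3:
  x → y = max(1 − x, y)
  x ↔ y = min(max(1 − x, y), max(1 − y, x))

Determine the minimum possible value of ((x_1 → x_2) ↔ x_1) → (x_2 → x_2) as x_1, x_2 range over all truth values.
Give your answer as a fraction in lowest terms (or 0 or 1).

1/2

Take x_1 = 1/2, x_2 = 1/2:
x_1 → x_2 = 1/2 → 1/2 = 1/2
(x_1 → x_2) ↔ x_1 = 1/2 ↔ 1/2 = 1/2
x_2 → x_2 = 1/2 → 1/2 = 1/2
((x_1 → x_2) ↔ x_1) → (x_2 → x_2) = 1/2 → 1/2 = 1/2
No assignment yields a value below 1/2, so this is the minimum.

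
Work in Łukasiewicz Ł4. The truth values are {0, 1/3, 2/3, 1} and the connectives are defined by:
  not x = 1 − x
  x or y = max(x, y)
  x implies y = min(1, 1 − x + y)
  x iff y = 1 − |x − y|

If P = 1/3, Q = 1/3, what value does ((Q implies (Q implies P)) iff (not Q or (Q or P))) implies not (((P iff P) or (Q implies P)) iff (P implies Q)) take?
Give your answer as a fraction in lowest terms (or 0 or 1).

Q implies P = 1/3 implies 1/3 = 1
Q implies (Q implies P) = 1/3 implies 1 = 1
not Q = not 1/3 = 2/3
Q or P = 1/3 or 1/3 = 1/3
not Q or (Q or P) = 2/3 or 1/3 = 2/3
(Q implies (Q implies P)) iff (not Q or (Q or P)) = 1 iff 2/3 = 2/3
P iff P = 1/3 iff 1/3 = 1
Q implies P = 1/3 implies 1/3 = 1
(P iff P) or (Q implies P) = 1 or 1 = 1
P implies Q = 1/3 implies 1/3 = 1
((P iff P) or (Q implies P)) iff (P implies Q) = 1 iff 1 = 1
not (((P iff P) or (Q implies P)) iff (P implies Q)) = not 1 = 0
((Q implies (Q implies P)) iff (not Q or (Q or P))) implies not (((P iff P) or (Q implies P)) iff (P implies Q)) = 2/3 implies 0 = 1/3

1/3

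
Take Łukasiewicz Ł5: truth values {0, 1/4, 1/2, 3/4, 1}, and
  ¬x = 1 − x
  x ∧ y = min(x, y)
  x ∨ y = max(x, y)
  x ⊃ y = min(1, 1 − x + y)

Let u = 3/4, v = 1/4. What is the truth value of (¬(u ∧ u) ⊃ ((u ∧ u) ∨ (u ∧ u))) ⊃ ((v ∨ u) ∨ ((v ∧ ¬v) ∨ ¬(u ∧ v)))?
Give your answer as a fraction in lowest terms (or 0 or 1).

3/4

u ∧ u = 3/4 ∧ 3/4 = 3/4
¬(u ∧ u) = ¬3/4 = 1/4
u ∧ u = 3/4 ∧ 3/4 = 3/4
u ∧ u = 3/4 ∧ 3/4 = 3/4
(u ∧ u) ∨ (u ∧ u) = 3/4 ∨ 3/4 = 3/4
¬(u ∧ u) ⊃ ((u ∧ u) ∨ (u ∧ u)) = 1/4 ⊃ 3/4 = 1
v ∨ u = 1/4 ∨ 3/4 = 3/4
¬v = ¬1/4 = 3/4
v ∧ ¬v = 1/4 ∧ 3/4 = 1/4
u ∧ v = 3/4 ∧ 1/4 = 1/4
¬(u ∧ v) = ¬1/4 = 3/4
(v ∧ ¬v) ∨ ¬(u ∧ v) = 1/4 ∨ 3/4 = 3/4
(v ∨ u) ∨ ((v ∧ ¬v) ∨ ¬(u ∧ v)) = 3/4 ∨ 3/4 = 3/4
(¬(u ∧ u) ⊃ ((u ∧ u) ∨ (u ∧ u))) ⊃ ((v ∨ u) ∨ ((v ∧ ¬v) ∨ ¬(u ∧ v))) = 1 ⊃ 3/4 = 3/4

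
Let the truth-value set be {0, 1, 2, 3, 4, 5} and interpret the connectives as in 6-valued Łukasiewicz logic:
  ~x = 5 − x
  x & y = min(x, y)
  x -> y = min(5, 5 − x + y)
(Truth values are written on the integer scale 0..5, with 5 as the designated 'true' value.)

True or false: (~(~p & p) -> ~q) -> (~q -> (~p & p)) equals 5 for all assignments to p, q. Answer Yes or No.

Counterexample: take p = 0, q = 0.
~p = ~0 = 5
~p & p = 5 & 0 = 0
~(~p & p) = ~0 = 5
~q = ~0 = 5
~(~p & p) -> ~q = 5 -> 5 = 5
~q = ~0 = 5
~p = ~0 = 5
~p & p = 5 & 0 = 0
~q -> (~p & p) = 5 -> 0 = 0
(~(~p & p) -> ~q) -> (~q -> (~p & p)) = 5 -> 0 = 0
This gives 0 ≠ 5.

No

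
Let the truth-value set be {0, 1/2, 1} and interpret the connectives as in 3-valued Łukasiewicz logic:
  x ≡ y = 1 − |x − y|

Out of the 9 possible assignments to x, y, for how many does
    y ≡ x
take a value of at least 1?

3

x = 0, y = 0 ↦ 1  ≥
x = 0, y = 1/2 ↦ 1/2  <
x = 0, y = 1 ↦ 0  <
x = 1/2, y = 0 ↦ 1/2  <
x = 1/2, y = 1/2 ↦ 1  ≥
x = 1/2, y = 1 ↦ 1/2  <
x = 1, y = 0 ↦ 0  <
x = 1, y = 1/2 ↦ 1/2  <
x = 1, y = 1 ↦ 1  ≥
So 3 of the 9 assignments meet the threshold.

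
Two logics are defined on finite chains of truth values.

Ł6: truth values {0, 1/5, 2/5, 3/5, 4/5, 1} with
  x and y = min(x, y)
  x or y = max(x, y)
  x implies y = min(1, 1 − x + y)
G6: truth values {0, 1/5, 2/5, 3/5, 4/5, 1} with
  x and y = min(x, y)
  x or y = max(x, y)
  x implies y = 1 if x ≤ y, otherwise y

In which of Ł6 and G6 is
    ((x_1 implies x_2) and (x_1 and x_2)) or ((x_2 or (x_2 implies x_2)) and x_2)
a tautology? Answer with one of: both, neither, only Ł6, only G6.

In Ł6: at x_1 = 0, x_2 = 0 the value is 0 — not a tautology.
In G6: at x_1 = 0, x_2 = 0 the value is 0 — not a tautology.

neither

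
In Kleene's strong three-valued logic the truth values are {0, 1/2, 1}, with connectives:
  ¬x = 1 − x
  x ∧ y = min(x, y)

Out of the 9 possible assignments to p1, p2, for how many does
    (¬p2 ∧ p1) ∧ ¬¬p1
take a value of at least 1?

p1 = 0, p2 = 0 ↦ 0  <
p1 = 0, p2 = 1/2 ↦ 0  <
p1 = 0, p2 = 1 ↦ 0  <
p1 = 1/2, p2 = 0 ↦ 1/2  <
p1 = 1/2, p2 = 1/2 ↦ 1/2  <
p1 = 1/2, p2 = 1 ↦ 0  <
p1 = 1, p2 = 0 ↦ 1  ≥
p1 = 1, p2 = 1/2 ↦ 1/2  <
p1 = 1, p2 = 1 ↦ 0  <
So 1 of the 9 assignments meets the threshold.

1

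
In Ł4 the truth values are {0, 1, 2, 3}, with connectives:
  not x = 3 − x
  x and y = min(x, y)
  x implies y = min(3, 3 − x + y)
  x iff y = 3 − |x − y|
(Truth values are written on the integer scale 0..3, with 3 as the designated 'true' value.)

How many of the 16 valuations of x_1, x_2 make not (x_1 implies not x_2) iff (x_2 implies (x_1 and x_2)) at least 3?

4

x_1 = 0, x_2 = 0 ↦ 0  <
x_1 = 0, x_2 = 1 ↦ 1  <
x_1 = 0, x_2 = 2 ↦ 2  <
x_1 = 0, x_2 = 3 ↦ 3  ≥
x_1 = 1, x_2 = 0 ↦ 0  <
x_1 = 1, x_2 = 1 ↦ 0  <
x_1 = 1, x_2 = 2 ↦ 1  <
x_1 = 1, x_2 = 3 ↦ 3  ≥
x_1 = 2, x_2 = 0 ↦ 0  <
x_1 = 2, x_2 = 1 ↦ 0  <
x_1 = 2, x_2 = 2 ↦ 1  <
x_1 = 2, x_2 = 3 ↦ 3  ≥
x_1 = 3, x_2 = 0 ↦ 0  <
x_1 = 3, x_2 = 1 ↦ 1  <
x_1 = 3, x_2 = 2 ↦ 2  <
x_1 = 3, x_2 = 3 ↦ 3  ≥
So 4 of the 16 assignments meet the threshold.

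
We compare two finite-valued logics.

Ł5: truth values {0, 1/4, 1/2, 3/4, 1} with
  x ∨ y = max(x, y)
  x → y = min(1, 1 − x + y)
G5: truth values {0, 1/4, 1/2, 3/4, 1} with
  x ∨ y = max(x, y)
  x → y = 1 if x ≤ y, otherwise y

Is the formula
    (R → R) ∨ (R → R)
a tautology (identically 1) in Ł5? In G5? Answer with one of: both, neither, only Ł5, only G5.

In Ł5: every assignment gives 1 — tautology.
In G5: every assignment gives 1 — tautology.

both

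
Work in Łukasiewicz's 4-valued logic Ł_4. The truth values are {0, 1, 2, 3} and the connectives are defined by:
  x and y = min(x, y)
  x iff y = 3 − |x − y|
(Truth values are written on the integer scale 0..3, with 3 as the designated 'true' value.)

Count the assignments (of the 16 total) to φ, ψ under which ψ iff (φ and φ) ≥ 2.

10

φ = 0, ψ = 0 ↦ 3  ≥
φ = 0, ψ = 1 ↦ 2  ≥
φ = 0, ψ = 2 ↦ 1  <
φ = 0, ψ = 3 ↦ 0  <
φ = 1, ψ = 0 ↦ 2  ≥
φ = 1, ψ = 1 ↦ 3  ≥
φ = 1, ψ = 2 ↦ 2  ≥
φ = 1, ψ = 3 ↦ 1  <
φ = 2, ψ = 0 ↦ 1  <
φ = 2, ψ = 1 ↦ 2  ≥
φ = 2, ψ = 2 ↦ 3  ≥
φ = 2, ψ = 3 ↦ 2  ≥
φ = 3, ψ = 0 ↦ 0  <
φ = 3, ψ = 1 ↦ 1  <
φ = 3, ψ = 2 ↦ 2  ≥
φ = 3, ψ = 3 ↦ 3  ≥
So 10 of the 16 assignments meet the threshold.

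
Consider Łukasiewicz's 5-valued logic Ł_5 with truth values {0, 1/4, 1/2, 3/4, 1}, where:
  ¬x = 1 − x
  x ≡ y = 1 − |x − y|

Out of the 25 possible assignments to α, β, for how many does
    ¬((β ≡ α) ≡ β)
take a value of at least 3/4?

value 1: 2 assignments (counts)
value 3/4: 3 assignments (counts)
value 1/2: 6 assignments
value 1/4: 7 assignments
value 0: 7 assignments
So 5 of the 25 assignments meet the threshold.

5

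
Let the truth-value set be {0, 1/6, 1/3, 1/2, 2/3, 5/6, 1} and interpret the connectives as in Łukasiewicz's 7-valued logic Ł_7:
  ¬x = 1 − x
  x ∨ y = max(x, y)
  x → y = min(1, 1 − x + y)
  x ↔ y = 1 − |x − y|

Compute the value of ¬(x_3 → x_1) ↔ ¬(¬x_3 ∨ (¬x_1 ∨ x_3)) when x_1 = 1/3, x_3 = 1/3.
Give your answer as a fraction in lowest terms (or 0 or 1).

x_3 → x_1 = 1/3 → 1/3 = 1
¬(x_3 → x_1) = ¬1 = 0
¬x_3 = ¬1/3 = 2/3
¬x_1 = ¬1/3 = 2/3
¬x_1 ∨ x_3 = 2/3 ∨ 1/3 = 2/3
¬x_3 ∨ (¬x_1 ∨ x_3) = 2/3 ∨ 2/3 = 2/3
¬(¬x_3 ∨ (¬x_1 ∨ x_3)) = ¬2/3 = 1/3
¬(x_3 → x_1) ↔ ¬(¬x_3 ∨ (¬x_1 ∨ x_3)) = 0 ↔ 1/3 = 2/3

2/3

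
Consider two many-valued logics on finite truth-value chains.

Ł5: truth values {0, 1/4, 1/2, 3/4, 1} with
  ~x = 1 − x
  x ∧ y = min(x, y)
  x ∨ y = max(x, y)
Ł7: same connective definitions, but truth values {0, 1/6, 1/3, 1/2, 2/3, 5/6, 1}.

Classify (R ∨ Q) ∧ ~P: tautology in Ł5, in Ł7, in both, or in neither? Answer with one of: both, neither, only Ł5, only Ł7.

In Ł5: at P = 0, Q = 0, R = 0 the value is 0 — not a tautology.
In Ł7: at P = 0, Q = 0, R = 0 the value is 0 — not a tautology.

neither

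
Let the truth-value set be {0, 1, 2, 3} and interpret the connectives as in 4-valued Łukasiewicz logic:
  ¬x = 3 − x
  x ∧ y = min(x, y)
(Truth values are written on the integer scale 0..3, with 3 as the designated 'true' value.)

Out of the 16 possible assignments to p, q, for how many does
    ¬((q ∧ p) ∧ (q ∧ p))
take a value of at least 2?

p = 0, q = 0 ↦ 3  ≥
p = 0, q = 1 ↦ 3  ≥
p = 0, q = 2 ↦ 3  ≥
p = 0, q = 3 ↦ 3  ≥
p = 1, q = 0 ↦ 3  ≥
p = 1, q = 1 ↦ 2  ≥
p = 1, q = 2 ↦ 2  ≥
p = 1, q = 3 ↦ 2  ≥
p = 2, q = 0 ↦ 3  ≥
p = 2, q = 1 ↦ 2  ≥
p = 2, q = 2 ↦ 1  <
p = 2, q = 3 ↦ 1  <
p = 3, q = 0 ↦ 3  ≥
p = 3, q = 1 ↦ 2  ≥
p = 3, q = 2 ↦ 1  <
p = 3, q = 3 ↦ 0  <
So 12 of the 16 assignments meet the threshold.

12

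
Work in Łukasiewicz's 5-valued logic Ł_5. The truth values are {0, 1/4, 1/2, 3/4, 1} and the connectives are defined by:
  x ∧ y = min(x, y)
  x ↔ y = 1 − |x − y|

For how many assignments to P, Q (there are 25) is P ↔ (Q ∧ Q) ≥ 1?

5

value 1: 5 assignments (counts)
value 3/4: 8 assignments
value 1/2: 6 assignments
value 1/4: 4 assignments
value 0: 2 assignments
So 5 of the 25 assignments meet the threshold.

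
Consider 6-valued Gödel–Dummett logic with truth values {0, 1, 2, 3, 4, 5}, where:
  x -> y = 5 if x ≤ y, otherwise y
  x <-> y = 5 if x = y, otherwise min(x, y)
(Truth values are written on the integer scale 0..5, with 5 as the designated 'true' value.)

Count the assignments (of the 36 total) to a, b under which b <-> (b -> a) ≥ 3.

value 5: 1 assignment (counts)
value 4: 3 assignments (counts)
value 3: 5 assignments (counts)
value 2: 7 assignments
value 1: 9 assignments
value 0: 11 assignments
So 9 of the 36 assignments meet the threshold.

9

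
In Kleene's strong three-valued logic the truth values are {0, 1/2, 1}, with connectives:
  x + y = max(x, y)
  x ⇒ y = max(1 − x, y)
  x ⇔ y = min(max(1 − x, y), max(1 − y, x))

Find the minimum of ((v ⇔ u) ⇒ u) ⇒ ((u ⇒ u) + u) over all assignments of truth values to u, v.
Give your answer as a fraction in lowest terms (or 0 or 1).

1/2

Take u = 1/2, v = 0:
v ⇔ u = 0 ⇔ 1/2 = 1/2
(v ⇔ u) ⇒ u = 1/2 ⇒ 1/2 = 1/2
u ⇒ u = 1/2 ⇒ 1/2 = 1/2
(u ⇒ u) + u = 1/2 + 1/2 = 1/2
((v ⇔ u) ⇒ u) ⇒ ((u ⇒ u) + u) = 1/2 ⇒ 1/2 = 1/2
No assignment yields a value below 1/2, so this is the minimum.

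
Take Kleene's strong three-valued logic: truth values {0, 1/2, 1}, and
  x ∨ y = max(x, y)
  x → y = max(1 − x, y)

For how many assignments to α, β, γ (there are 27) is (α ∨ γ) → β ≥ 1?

11

value 1: 11 assignments (counts)
value 1/2: 11 assignments
value 0: 5 assignments
So 11 of the 27 assignments meet the threshold.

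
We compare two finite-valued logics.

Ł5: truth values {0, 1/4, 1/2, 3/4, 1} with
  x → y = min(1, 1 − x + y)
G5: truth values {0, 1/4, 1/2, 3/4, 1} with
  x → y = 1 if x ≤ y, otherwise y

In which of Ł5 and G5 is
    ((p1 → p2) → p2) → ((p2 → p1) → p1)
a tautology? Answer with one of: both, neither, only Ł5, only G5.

only Ł5

In Ł5: every assignment gives 1 — tautology.
In G5: at p1 = 1/4, p2 = 0 the value is 1/4 — not a tautology.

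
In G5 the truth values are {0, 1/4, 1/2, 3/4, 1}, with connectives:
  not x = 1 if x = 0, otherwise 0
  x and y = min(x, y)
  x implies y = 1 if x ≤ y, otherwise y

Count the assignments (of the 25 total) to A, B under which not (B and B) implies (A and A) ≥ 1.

value 1: 21 assignments (counts)
value 3/4: 1 assignment
value 1/2: 1 assignment
value 1/4: 1 assignment
value 0: 1 assignment
So 21 of the 25 assignments meet the threshold.

21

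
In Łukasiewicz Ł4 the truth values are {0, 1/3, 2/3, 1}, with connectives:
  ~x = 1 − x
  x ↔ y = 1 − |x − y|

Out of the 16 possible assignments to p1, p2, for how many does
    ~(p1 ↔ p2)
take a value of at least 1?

p1 = 0, p2 = 0 ↦ 0  <
p1 = 0, p2 = 1/3 ↦ 1/3  <
p1 = 0, p2 = 2/3 ↦ 2/3  <
p1 = 0, p2 = 1 ↦ 1  ≥
p1 = 1/3, p2 = 0 ↦ 1/3  <
p1 = 1/3, p2 = 1/3 ↦ 0  <
p1 = 1/3, p2 = 2/3 ↦ 1/3  <
p1 = 1/3, p2 = 1 ↦ 2/3  <
p1 = 2/3, p2 = 0 ↦ 2/3  <
p1 = 2/3, p2 = 1/3 ↦ 1/3  <
p1 = 2/3, p2 = 2/3 ↦ 0  <
p1 = 2/3, p2 = 1 ↦ 1/3  <
p1 = 1, p2 = 0 ↦ 1  ≥
p1 = 1, p2 = 1/3 ↦ 2/3  <
p1 = 1, p2 = 2/3 ↦ 1/3  <
p1 = 1, p2 = 1 ↦ 0  <
So 2 of the 16 assignments meet the threshold.

2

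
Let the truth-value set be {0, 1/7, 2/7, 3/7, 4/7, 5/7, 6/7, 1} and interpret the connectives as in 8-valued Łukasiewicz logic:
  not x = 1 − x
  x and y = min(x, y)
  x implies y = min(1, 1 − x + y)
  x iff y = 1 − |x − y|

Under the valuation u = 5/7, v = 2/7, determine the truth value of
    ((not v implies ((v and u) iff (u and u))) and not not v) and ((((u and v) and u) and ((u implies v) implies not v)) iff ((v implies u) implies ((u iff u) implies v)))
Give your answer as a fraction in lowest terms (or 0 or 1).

2/7

not v = not 2/7 = 5/7
v and u = 2/7 and 5/7 = 2/7
u and u = 5/7 and 5/7 = 5/7
(v and u) iff (u and u) = 2/7 iff 5/7 = 4/7
not v implies ((v and u) iff (u and u)) = 5/7 implies 4/7 = 6/7
not v = not 2/7 = 5/7
not not v = not 5/7 = 2/7
(not v implies ((v and u) iff (u and u))) and not not v = 6/7 and 2/7 = 2/7
u and v = 5/7 and 2/7 = 2/7
(u and v) and u = 2/7 and 5/7 = 2/7
u implies v = 5/7 implies 2/7 = 4/7
not v = not 2/7 = 5/7
(u implies v) implies not v = 4/7 implies 5/7 = 1
((u and v) and u) and ((u implies v) implies not v) = 2/7 and 1 = 2/7
v implies u = 2/7 implies 5/7 = 1
u iff u = 5/7 iff 5/7 = 1
(u iff u) implies v = 1 implies 2/7 = 2/7
(v implies u) implies ((u iff u) implies v) = 1 implies 2/7 = 2/7
(((u and v) and u) and ((u implies v) implies not v)) iff ((v implies u) implies ((u iff u) implies v)) = 2/7 iff 2/7 = 1
((not v implies ((v and u) iff (u and u))) and not not v) and ((((u and v) and u) and ((u implies v) implies not v)) iff ((v implies u) implies ((u iff u) implies v))) = 2/7 and 1 = 2/7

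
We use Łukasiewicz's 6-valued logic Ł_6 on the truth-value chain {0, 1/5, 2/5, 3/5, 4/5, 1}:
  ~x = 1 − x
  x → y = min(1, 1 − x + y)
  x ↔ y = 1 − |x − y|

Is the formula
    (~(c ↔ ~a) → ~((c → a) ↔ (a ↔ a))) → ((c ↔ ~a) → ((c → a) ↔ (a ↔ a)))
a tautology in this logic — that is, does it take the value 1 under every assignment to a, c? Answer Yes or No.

No

Counterexample: take a = 0, c = 3/5.
~a = ~0 = 1
c ↔ ~a = 3/5 ↔ 1 = 3/5
~(c ↔ ~a) = ~3/5 = 2/5
c → a = 3/5 → 0 = 2/5
a ↔ a = 0 ↔ 0 = 1
(c → a) ↔ (a ↔ a) = 2/5 ↔ 1 = 2/5
~((c → a) ↔ (a ↔ a)) = ~2/5 = 3/5
~(c ↔ ~a) → ~((c → a) ↔ (a ↔ a)) = 2/5 → 3/5 = 1
~a = ~0 = 1
c ↔ ~a = 3/5 ↔ 1 = 3/5
c → a = 3/5 → 0 = 2/5
a ↔ a = 0 ↔ 0 = 1
(c → a) ↔ (a ↔ a) = 2/5 ↔ 1 = 2/5
(c ↔ ~a) → ((c → a) ↔ (a ↔ a)) = 3/5 → 2/5 = 4/5
(~(c ↔ ~a) → ~((c → a) ↔ (a ↔ a))) → ((c ↔ ~a) → ((c → a) ↔ (a ↔ a))) = 1 → 4/5 = 4/5
This gives 4/5 ≠ 1.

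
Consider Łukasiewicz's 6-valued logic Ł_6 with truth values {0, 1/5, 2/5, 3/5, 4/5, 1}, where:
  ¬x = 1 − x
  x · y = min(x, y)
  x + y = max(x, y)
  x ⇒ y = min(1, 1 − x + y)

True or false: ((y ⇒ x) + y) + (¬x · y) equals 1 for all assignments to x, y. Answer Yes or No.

Counterexample: take x = 0, y = 1/5.
y ⇒ x = 1/5 ⇒ 0 = 4/5
(y ⇒ x) + y = 4/5 + 1/5 = 4/5
¬x = ¬0 = 1
¬x · y = 1 · 1/5 = 1/5
((y ⇒ x) + y) + (¬x · y) = 4/5 + 1/5 = 4/5
This gives 4/5 ≠ 1.

No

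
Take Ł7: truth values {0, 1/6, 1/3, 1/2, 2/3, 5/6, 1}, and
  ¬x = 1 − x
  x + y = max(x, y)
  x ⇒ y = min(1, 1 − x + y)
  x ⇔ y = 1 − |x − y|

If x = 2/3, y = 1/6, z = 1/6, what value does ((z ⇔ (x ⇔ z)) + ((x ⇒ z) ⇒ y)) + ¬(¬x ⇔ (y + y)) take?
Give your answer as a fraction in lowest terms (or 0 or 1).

2/3

x ⇔ z = 2/3 ⇔ 1/6 = 1/2
z ⇔ (x ⇔ z) = 1/6 ⇔ 1/2 = 2/3
x ⇒ z = 2/3 ⇒ 1/6 = 1/2
(x ⇒ z) ⇒ y = 1/2 ⇒ 1/6 = 2/3
(z ⇔ (x ⇔ z)) + ((x ⇒ z) ⇒ y) = 2/3 + 2/3 = 2/3
¬x = ¬2/3 = 1/3
y + y = 1/6 + 1/6 = 1/6
¬x ⇔ (y + y) = 1/3 ⇔ 1/6 = 5/6
¬(¬x ⇔ (y + y)) = ¬5/6 = 1/6
((z ⇔ (x ⇔ z)) + ((x ⇒ z) ⇒ y)) + ¬(¬x ⇔ (y + y)) = 2/3 + 1/6 = 2/3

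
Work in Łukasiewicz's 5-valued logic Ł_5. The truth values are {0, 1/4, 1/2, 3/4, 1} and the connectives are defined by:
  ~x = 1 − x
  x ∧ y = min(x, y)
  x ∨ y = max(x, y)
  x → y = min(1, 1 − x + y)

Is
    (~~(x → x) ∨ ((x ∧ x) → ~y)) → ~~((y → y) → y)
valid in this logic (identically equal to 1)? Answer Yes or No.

No

Counterexample: take x = 0, y = 0.
x → x = 0 → 0 = 1
~(x → x) = ~1 = 0
~~(x → x) = ~0 = 1
x ∧ x = 0 ∧ 0 = 0
~y = ~0 = 1
(x ∧ x) → ~y = 0 → 1 = 1
~~(x → x) ∨ ((x ∧ x) → ~y) = 1 ∨ 1 = 1
y → y = 0 → 0 = 1
(y → y) → y = 1 → 0 = 0
~((y → y) → y) = ~0 = 1
~~((y → y) → y) = ~1 = 0
(~~(x → x) ∨ ((x ∧ x) → ~y)) → ~~((y → y) → y) = 1 → 0 = 0
This gives 0 ≠ 1.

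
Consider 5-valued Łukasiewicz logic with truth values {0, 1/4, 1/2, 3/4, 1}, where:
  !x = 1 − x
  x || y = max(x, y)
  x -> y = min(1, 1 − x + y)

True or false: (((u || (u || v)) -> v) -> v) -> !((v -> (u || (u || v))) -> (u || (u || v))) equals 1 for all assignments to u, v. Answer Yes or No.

Counterexample: take u = 0, v = 3/4.
u || v = 0 || 3/4 = 3/4
u || (u || v) = 0 || 3/4 = 3/4
(u || (u || v)) -> v = 3/4 -> 3/4 = 1
((u || (u || v)) -> v) -> v = 1 -> 3/4 = 3/4
v -> (u || (u || v)) = 3/4 -> 3/4 = 1
(v -> (u || (u || v))) -> (u || (u || v)) = 1 -> 3/4 = 3/4
!((v -> (u || (u || v))) -> (u || (u || v))) = !3/4 = 1/4
(((u || (u || v)) -> v) -> v) -> !((v -> (u || (u || v))) -> (u || (u || v))) = 3/4 -> 1/4 = 1/2
This gives 1/2 ≠ 1.

No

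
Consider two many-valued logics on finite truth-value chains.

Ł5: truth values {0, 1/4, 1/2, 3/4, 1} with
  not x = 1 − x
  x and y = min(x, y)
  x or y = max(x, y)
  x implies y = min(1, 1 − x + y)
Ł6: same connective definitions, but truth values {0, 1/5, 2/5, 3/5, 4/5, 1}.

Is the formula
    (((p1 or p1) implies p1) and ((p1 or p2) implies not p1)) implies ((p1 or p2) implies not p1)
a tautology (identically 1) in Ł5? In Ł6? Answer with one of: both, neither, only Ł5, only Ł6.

both

In Ł5: every assignment gives 1 — tautology.
In Ł6: every assignment gives 1 — tautology.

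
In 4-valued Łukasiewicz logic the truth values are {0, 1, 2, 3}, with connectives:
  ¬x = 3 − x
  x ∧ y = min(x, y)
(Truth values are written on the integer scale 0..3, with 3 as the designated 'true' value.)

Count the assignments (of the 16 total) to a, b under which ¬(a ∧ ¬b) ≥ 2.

12

a = 0, b = 0 ↦ 3  ≥
a = 0, b = 1 ↦ 3  ≥
a = 0, b = 2 ↦ 3  ≥
a = 0, b = 3 ↦ 3  ≥
a = 1, b = 0 ↦ 2  ≥
a = 1, b = 1 ↦ 2  ≥
a = 1, b = 2 ↦ 2  ≥
a = 1, b = 3 ↦ 3  ≥
a = 2, b = 0 ↦ 1  <
a = 2, b = 1 ↦ 1  <
a = 2, b = 2 ↦ 2  ≥
a = 2, b = 3 ↦ 3  ≥
a = 3, b = 0 ↦ 0  <
a = 3, b = 1 ↦ 1  <
a = 3, b = 2 ↦ 2  ≥
a = 3, b = 3 ↦ 3  ≥
So 12 of the 16 assignments meet the threshold.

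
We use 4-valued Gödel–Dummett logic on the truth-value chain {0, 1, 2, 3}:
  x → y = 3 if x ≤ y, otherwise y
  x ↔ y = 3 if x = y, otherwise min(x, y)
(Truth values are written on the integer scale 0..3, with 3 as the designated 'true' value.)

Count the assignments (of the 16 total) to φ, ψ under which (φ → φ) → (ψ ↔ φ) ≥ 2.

6

φ = 0, ψ = 0 ↦ 3  ≥
φ = 0, ψ = 1 ↦ 0  <
φ = 0, ψ = 2 ↦ 0  <
φ = 0, ψ = 3 ↦ 0  <
φ = 1, ψ = 0 ↦ 0  <
φ = 1, ψ = 1 ↦ 3  ≥
φ = 1, ψ = 2 ↦ 1  <
φ = 1, ψ = 3 ↦ 1  <
φ = 2, ψ = 0 ↦ 0  <
φ = 2, ψ = 1 ↦ 1  <
φ = 2, ψ = 2 ↦ 3  ≥
φ = 2, ψ = 3 ↦ 2  ≥
φ = 3, ψ = 0 ↦ 0  <
φ = 3, ψ = 1 ↦ 1  <
φ = 3, ψ = 2 ↦ 2  ≥
φ = 3, ψ = 3 ↦ 3  ≥
So 6 of the 16 assignments meet the threshold.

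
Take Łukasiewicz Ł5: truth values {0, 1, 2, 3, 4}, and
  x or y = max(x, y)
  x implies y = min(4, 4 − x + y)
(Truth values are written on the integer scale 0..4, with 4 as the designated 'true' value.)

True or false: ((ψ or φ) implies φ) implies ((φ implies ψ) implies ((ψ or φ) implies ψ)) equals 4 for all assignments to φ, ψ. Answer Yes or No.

At φ = 3, ψ = 0, for instance:
ψ or φ = 0 or 3 = 3
(ψ or φ) implies φ = 3 implies 3 = 4
φ implies ψ = 3 implies 0 = 1
(ψ or φ) implies ψ = 3 implies 0 = 1
(φ implies ψ) implies ((ψ or φ) implies ψ) = 1 implies 1 = 4
((ψ or φ) implies φ) implies ((φ implies ψ) implies ((ψ or φ) implies ψ)) = 4 implies 4 = 4
and checking the remaining 24 assignments likewise gives ≥ 4 in every case.

Yes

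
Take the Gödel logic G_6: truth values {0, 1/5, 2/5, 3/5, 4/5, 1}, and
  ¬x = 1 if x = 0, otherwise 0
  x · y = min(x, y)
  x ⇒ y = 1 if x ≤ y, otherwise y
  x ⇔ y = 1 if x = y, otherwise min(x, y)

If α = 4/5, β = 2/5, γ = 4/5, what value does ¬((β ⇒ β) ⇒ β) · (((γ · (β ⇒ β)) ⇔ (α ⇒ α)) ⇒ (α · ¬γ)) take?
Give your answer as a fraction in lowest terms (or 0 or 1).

β ⇒ β = 2/5 ⇒ 2/5 = 1
(β ⇒ β) ⇒ β = 1 ⇒ 2/5 = 2/5
¬((β ⇒ β) ⇒ β) = ¬2/5 = 0
β ⇒ β = 2/5 ⇒ 2/5 = 1
γ · (β ⇒ β) = 4/5 · 1 = 4/5
α ⇒ α = 4/5 ⇒ 4/5 = 1
(γ · (β ⇒ β)) ⇔ (α ⇒ α) = 4/5 ⇔ 1 = 4/5
¬γ = ¬4/5 = 0
α · ¬γ = 4/5 · 0 = 0
((γ · (β ⇒ β)) ⇔ (α ⇒ α)) ⇒ (α · ¬γ) = 4/5 ⇒ 0 = 0
¬((β ⇒ β) ⇒ β) · (((γ · (β ⇒ β)) ⇔ (α ⇒ α)) ⇒ (α · ¬γ)) = 0 · 0 = 0

0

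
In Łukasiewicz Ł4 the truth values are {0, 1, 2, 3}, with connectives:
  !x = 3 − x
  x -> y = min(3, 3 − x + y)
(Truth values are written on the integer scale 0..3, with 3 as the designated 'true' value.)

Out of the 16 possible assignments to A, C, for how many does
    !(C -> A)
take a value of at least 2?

A = 0, C = 0 ↦ 0  <
A = 0, C = 1 ↦ 1  <
A = 0, C = 2 ↦ 2  ≥
A = 0, C = 3 ↦ 3  ≥
A = 1, C = 0 ↦ 0  <
A = 1, C = 1 ↦ 0  <
A = 1, C = 2 ↦ 1  <
A = 1, C = 3 ↦ 2  ≥
A = 2, C = 0 ↦ 0  <
A = 2, C = 1 ↦ 0  <
A = 2, C = 2 ↦ 0  <
A = 2, C = 3 ↦ 1  <
A = 3, C = 0 ↦ 0  <
A = 3, C = 1 ↦ 0  <
A = 3, C = 2 ↦ 0  <
A = 3, C = 3 ↦ 0  <
So 3 of the 16 assignments meet the threshold.

3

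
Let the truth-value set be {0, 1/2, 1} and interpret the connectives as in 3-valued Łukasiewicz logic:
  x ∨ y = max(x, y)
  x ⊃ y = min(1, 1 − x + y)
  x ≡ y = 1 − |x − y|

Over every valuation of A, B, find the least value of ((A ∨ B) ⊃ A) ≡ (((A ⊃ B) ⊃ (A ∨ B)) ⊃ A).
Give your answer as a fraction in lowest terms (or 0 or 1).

1/2

Take A = 1/2, B = 0:
A ∨ B = 1/2 ∨ 0 = 1/2
(A ∨ B) ⊃ A = 1/2 ⊃ 1/2 = 1
A ⊃ B = 1/2 ⊃ 0 = 1/2
A ∨ B = 1/2 ∨ 0 = 1/2
(A ⊃ B) ⊃ (A ∨ B) = 1/2 ⊃ 1/2 = 1
((A ⊃ B) ⊃ (A ∨ B)) ⊃ A = 1 ⊃ 1/2 = 1/2
((A ∨ B) ⊃ A) ≡ (((A ⊃ B) ⊃ (A ∨ B)) ⊃ A) = 1 ≡ 1/2 = 1/2
No assignment yields a value below 1/2, so this is the minimum.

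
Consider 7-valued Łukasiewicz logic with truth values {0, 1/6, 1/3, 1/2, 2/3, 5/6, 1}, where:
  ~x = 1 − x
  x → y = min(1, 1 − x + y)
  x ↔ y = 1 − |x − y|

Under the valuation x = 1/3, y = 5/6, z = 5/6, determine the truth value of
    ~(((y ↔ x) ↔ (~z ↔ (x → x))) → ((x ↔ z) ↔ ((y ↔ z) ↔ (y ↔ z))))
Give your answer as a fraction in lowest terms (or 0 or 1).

y ↔ x = 5/6 ↔ 1/3 = 1/2
~z = ~5/6 = 1/6
x → x = 1/3 → 1/3 = 1
~z ↔ (x → x) = 1/6 ↔ 1 = 1/6
(y ↔ x) ↔ (~z ↔ (x → x)) = 1/2 ↔ 1/6 = 2/3
x ↔ z = 1/3 ↔ 5/6 = 1/2
y ↔ z = 5/6 ↔ 5/6 = 1
y ↔ z = 5/6 ↔ 5/6 = 1
(y ↔ z) ↔ (y ↔ z) = 1 ↔ 1 = 1
(x ↔ z) ↔ ((y ↔ z) ↔ (y ↔ z)) = 1/2 ↔ 1 = 1/2
((y ↔ x) ↔ (~z ↔ (x → x))) → ((x ↔ z) ↔ ((y ↔ z) ↔ (y ↔ z))) = 2/3 → 1/2 = 5/6
~(((y ↔ x) ↔ (~z ↔ (x → x))) → ((x ↔ z) ↔ ((y ↔ z) ↔ (y ↔ z)))) = ~5/6 = 1/6

1/6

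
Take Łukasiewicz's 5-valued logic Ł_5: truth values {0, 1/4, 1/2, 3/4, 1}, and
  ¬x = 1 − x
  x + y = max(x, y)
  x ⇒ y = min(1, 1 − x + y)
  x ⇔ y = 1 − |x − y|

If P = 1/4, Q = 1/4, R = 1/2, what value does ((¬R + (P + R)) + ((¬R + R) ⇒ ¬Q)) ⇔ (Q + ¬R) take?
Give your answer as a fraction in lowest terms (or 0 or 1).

1/2

¬R = ¬1/2 = 1/2
P + R = 1/4 + 1/2 = 1/2
¬R + (P + R) = 1/2 + 1/2 = 1/2
¬R = ¬1/2 = 1/2
¬R + R = 1/2 + 1/2 = 1/2
¬Q = ¬1/4 = 3/4
(¬R + R) ⇒ ¬Q = 1/2 ⇒ 3/4 = 1
(¬R + (P + R)) + ((¬R + R) ⇒ ¬Q) = 1/2 + 1 = 1
¬R = ¬1/2 = 1/2
Q + ¬R = 1/4 + 1/2 = 1/2
((¬R + (P + R)) + ((¬R + R) ⇒ ¬Q)) ⇔ (Q + ¬R) = 1 ⇔ 1/2 = 1/2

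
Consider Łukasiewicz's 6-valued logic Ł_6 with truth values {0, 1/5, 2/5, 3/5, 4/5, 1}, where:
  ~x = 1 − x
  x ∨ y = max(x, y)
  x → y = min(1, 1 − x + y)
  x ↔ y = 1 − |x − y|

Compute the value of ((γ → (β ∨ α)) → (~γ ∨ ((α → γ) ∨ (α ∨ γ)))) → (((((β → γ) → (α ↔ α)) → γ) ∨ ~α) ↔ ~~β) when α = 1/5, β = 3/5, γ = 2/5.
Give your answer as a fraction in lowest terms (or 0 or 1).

4/5

β ∨ α = 3/5 ∨ 1/5 = 3/5
γ → (β ∨ α) = 2/5 → 3/5 = 1
~γ = ~2/5 = 3/5
α → γ = 1/5 → 2/5 = 1
α ∨ γ = 1/5 ∨ 2/5 = 2/5
(α → γ) ∨ (α ∨ γ) = 1 ∨ 2/5 = 1
~γ ∨ ((α → γ) ∨ (α ∨ γ)) = 3/5 ∨ 1 = 1
(γ → (β ∨ α)) → (~γ ∨ ((α → γ) ∨ (α ∨ γ))) = 1 → 1 = 1
β → γ = 3/5 → 2/5 = 4/5
α ↔ α = 1/5 ↔ 1/5 = 1
(β → γ) → (α ↔ α) = 4/5 → 1 = 1
((β → γ) → (α ↔ α)) → γ = 1 → 2/5 = 2/5
~α = ~1/5 = 4/5
(((β → γ) → (α ↔ α)) → γ) ∨ ~α = 2/5 ∨ 4/5 = 4/5
~β = ~3/5 = 2/5
~~β = ~2/5 = 3/5
((((β → γ) → (α ↔ α)) → γ) ∨ ~α) ↔ ~~β = 4/5 ↔ 3/5 = 4/5
((γ → (β ∨ α)) → (~γ ∨ ((α → γ) ∨ (α ∨ γ)))) → (((((β → γ) → (α ↔ α)) → γ) ∨ ~α) ↔ ~~β) = 1 → 4/5 = 4/5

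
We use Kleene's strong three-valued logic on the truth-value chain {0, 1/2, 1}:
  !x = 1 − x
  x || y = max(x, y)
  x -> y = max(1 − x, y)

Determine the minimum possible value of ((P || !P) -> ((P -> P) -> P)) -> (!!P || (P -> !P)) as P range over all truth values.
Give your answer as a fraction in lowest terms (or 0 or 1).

1/2

Take P = 1/2:
!P = !1/2 = 1/2
P || !P = 1/2 || 1/2 = 1/2
P -> P = 1/2 -> 1/2 = 1/2
(P -> P) -> P = 1/2 -> 1/2 = 1/2
(P || !P) -> ((P -> P) -> P) = 1/2 -> 1/2 = 1/2
!P = !1/2 = 1/2
!!P = !1/2 = 1/2
!P = !1/2 = 1/2
P -> !P = 1/2 -> 1/2 = 1/2
!!P || (P -> !P) = 1/2 || 1/2 = 1/2
((P || !P) -> ((P -> P) -> P)) -> (!!P || (P -> !P)) = 1/2 -> 1/2 = 1/2
No assignment yields a value below 1/2, so this is the minimum.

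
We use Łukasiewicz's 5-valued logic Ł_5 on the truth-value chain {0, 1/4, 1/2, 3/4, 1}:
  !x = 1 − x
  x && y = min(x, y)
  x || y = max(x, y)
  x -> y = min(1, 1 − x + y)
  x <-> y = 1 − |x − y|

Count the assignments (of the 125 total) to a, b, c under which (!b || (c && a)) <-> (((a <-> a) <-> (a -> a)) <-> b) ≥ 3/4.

value 1: 25 assignments (counts)
value 3/4: 12 assignments (counts)
value 1/2: 46 assignments
value 1/4: 8 assignments
value 0: 34 assignments
So 37 of the 125 assignments meet the threshold.

37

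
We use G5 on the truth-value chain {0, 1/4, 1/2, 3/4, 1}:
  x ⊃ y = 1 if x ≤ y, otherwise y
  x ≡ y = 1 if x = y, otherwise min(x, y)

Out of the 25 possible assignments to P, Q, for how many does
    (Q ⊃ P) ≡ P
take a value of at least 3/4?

value 1: 15 assignments (counts)
value 3/4: 4 assignments (counts)
value 1/2: 3 assignments
value 1/4: 2 assignments
value 0: 1 assignment
So 19 of the 25 assignments meet the threshold.

19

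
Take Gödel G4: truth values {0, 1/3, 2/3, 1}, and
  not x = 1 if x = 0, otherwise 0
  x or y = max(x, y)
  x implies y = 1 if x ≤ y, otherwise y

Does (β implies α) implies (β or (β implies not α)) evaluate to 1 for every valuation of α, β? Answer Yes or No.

No

Counterexample: take α = 1/3, β = 1/3.
β implies α = 1/3 implies 1/3 = 1
not α = not 1/3 = 0
β implies not α = 1/3 implies 0 = 0
β or (β implies not α) = 1/3 or 0 = 1/3
(β implies α) implies (β or (β implies not α)) = 1 implies 1/3 = 1/3
This gives 1/3 ≠ 1.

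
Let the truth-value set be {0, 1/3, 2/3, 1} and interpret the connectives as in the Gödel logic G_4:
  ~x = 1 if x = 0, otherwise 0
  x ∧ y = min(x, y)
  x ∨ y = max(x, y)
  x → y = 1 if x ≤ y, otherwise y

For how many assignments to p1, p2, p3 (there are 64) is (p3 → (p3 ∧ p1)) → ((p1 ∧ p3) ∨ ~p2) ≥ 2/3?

value 1: 37 assignments (counts)
value 2/3: 6 assignments (counts)
value 1/3: 9 assignments
value 0: 12 assignments
So 43 of the 64 assignments meet the threshold.

43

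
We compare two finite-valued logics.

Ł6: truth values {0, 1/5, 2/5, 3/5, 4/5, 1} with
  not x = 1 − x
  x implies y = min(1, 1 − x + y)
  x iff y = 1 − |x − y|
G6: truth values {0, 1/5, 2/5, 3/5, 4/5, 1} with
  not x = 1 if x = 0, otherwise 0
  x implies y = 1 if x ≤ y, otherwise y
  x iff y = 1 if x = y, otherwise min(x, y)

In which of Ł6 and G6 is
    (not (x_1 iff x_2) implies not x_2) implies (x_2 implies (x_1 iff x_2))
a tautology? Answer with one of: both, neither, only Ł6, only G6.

only Ł6

In Ł6: every assignment gives 1 — tautology.
In G6: at x_1 = 1/5, x_2 = 2/5 the value is 1/5 — not a tautology.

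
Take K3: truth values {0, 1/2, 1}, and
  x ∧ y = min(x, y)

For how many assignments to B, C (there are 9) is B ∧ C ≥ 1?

B = 0, C = 0 ↦ 0  <
B = 0, C = 1/2 ↦ 0  <
B = 0, C = 1 ↦ 0  <
B = 1/2, C = 0 ↦ 0  <
B = 1/2, C = 1/2 ↦ 1/2  <
B = 1/2, C = 1 ↦ 1/2  <
B = 1, C = 0 ↦ 0  <
B = 1, C = 1/2 ↦ 1/2  <
B = 1, C = 1 ↦ 1  ≥
So 1 of the 9 assignments meets the threshold.

1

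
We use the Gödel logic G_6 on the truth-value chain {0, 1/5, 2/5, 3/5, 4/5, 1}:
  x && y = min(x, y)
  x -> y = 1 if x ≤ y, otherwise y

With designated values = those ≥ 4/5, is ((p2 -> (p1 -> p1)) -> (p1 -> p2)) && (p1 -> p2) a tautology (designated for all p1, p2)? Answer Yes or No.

No

Counterexample: take p1 = 1/5, p2 = 0.
p1 -> p1 = 1/5 -> 1/5 = 1
p2 -> (p1 -> p1) = 0 -> 1 = 1
p1 -> p2 = 1/5 -> 0 = 0
(p2 -> (p1 -> p1)) -> (p1 -> p2) = 1 -> 0 = 0
p1 -> p2 = 1/5 -> 0 = 0
((p2 -> (p1 -> p1)) -> (p1 -> p2)) && (p1 -> p2) = 0 && 0 = 0
This gives 0, which is below 4/5.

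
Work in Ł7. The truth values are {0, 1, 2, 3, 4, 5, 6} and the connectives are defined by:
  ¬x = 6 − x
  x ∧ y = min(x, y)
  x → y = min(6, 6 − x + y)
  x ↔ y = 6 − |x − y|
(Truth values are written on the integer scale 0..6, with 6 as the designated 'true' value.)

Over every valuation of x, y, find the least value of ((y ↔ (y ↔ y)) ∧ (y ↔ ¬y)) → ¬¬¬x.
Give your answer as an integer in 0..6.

Take x = 6, y = 4:
y ↔ y = 4 ↔ 4 = 6
y ↔ (y ↔ y) = 4 ↔ 6 = 4
¬y = ¬4 = 2
y ↔ ¬y = 4 ↔ 2 = 4
(y ↔ (y ↔ y)) ∧ (y ↔ ¬y) = 4 ∧ 4 = 4
¬x = ¬6 = 0
¬¬x = ¬0 = 6
¬¬¬x = ¬6 = 0
((y ↔ (y ↔ y)) ∧ (y ↔ ¬y)) → ¬¬¬x = 4 → 0 = 2
No assignment yields a value below 2, so this is the minimum.

2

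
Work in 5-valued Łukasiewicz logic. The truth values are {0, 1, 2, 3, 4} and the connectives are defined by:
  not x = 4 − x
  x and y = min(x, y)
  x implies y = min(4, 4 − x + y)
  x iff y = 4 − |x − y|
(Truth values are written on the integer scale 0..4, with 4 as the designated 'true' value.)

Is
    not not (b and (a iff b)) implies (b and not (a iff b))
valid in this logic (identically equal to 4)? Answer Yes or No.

No

Counterexample: take a = 1, b = 1.
a iff b = 1 iff 1 = 4
b and (a iff b) = 1 and 4 = 1
not (b and (a iff b)) = not 1 = 3
not not (b and (a iff b)) = not 3 = 1
a iff b = 1 iff 1 = 4
not (a iff b) = not 4 = 0
b and not (a iff b) = 1 and 0 = 0
not not (b and (a iff b)) implies (b and not (a iff b)) = 1 implies 0 = 3
This gives 3 ≠ 4.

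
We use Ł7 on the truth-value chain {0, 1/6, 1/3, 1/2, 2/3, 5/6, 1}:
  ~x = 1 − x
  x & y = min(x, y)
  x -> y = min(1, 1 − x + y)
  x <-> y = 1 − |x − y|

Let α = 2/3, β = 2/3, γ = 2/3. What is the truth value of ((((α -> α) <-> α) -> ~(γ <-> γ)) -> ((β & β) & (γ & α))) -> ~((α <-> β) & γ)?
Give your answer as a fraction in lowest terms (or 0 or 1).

1/3

α -> α = 2/3 -> 2/3 = 1
(α -> α) <-> α = 1 <-> 2/3 = 2/3
γ <-> γ = 2/3 <-> 2/3 = 1
~(γ <-> γ) = ~1 = 0
((α -> α) <-> α) -> ~(γ <-> γ) = 2/3 -> 0 = 1/3
β & β = 2/3 & 2/3 = 2/3
γ & α = 2/3 & 2/3 = 2/3
(β & β) & (γ & α) = 2/3 & 2/3 = 2/3
(((α -> α) <-> α) -> ~(γ <-> γ)) -> ((β & β) & (γ & α)) = 1/3 -> 2/3 = 1
α <-> β = 2/3 <-> 2/3 = 1
(α <-> β) & γ = 1 & 2/3 = 2/3
~((α <-> β) & γ) = ~2/3 = 1/3
((((α -> α) <-> α) -> ~(γ <-> γ)) -> ((β & β) & (γ & α))) -> ~((α <-> β) & γ) = 1 -> 1/3 = 1/3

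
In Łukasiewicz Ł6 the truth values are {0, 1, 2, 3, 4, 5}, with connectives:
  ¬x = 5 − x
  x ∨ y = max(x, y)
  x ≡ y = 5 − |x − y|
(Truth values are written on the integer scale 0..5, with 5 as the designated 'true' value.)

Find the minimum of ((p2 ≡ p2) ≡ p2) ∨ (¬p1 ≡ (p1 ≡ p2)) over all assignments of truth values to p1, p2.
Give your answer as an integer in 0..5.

Take p1 = 0, p2 = 2:
p2 ≡ p2 = 2 ≡ 2 = 5
(p2 ≡ p2) ≡ p2 = 5 ≡ 2 = 2
¬p1 = ¬0 = 5
p1 ≡ p2 = 0 ≡ 2 = 3
¬p1 ≡ (p1 ≡ p2) = 5 ≡ 3 = 3
((p2 ≡ p2) ≡ p2) ∨ (¬p1 ≡ (p1 ≡ p2)) = 2 ∨ 3 = 3
No assignment yields a value below 3, so this is the minimum.

3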